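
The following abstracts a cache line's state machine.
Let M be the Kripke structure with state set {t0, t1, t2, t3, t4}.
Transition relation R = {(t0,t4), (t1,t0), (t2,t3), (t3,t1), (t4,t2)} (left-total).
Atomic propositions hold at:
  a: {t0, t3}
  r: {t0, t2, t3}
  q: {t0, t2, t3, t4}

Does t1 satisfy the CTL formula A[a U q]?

No

A[a U q]: least fixpoint, start Z0 = Sat(q) = {t0, t2, t3, t4}, add states in Sat(a) with every successor in Z. Already a fixed point.
Sat(A[a U q]) = {t0, t2, t3, t4}
t1 ∉ Sat(A[a U q]) = {t0, t2, t3, t4}, so the formula does not hold at t1.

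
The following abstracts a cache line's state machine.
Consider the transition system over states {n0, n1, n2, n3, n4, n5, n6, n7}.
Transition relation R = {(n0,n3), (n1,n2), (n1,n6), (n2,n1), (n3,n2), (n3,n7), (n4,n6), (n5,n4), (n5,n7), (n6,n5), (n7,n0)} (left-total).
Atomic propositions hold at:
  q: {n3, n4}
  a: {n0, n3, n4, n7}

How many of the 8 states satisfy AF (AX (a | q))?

Sat(a | q) = {n0, n3, n4, n7}
Sat(AX (a | q)) = {s : every successor in {n0, n3, n4, n7}} = {n0, n5, n7}
AF (AX (a | q)): least fixpoint, start Z0 = {n0, n5, n7}, add states with every successor in Z. Z1 = {n0, n5, n6, n7}; Z2 = {n0, n4, n5, n6, n7}; fixed.
Sat(AF (AX (a | q))) = {n0, n4, n5, n6, n7}
|Sat(AF (AX (a | q)))| = |{n0, n4, n5, n6, n7}| = 5.

5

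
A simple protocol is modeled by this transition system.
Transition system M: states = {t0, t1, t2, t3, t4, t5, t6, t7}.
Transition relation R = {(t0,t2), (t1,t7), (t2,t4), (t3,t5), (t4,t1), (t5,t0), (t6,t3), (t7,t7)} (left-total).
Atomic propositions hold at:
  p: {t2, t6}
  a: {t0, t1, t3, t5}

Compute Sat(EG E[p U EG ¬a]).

{t7}

Sat(¬a) = {t2, t4, t6, t7}
EG ¬a: greatest fixpoint, start Z0 = {t2, t4, t6, t7}, keep only states in Sat with some successor in Z. Z1 = {t2, t7}; Z2 = {t7}; fixed.
Sat(EG ¬a) = {t7}
E[p U EG ¬a]: least fixpoint, start Z0 = Sat(EG ¬a) = {t7}, add states in Sat(p) with some successor in Z. Already a fixed point.
Sat(E[p U EG ¬a]) = {t7}
EG E[p U EG ¬a]: greatest fixpoint, start Z0 = {t7}, keep only states in Sat with some successor in Z. Already a fixed point.
Sat(EG E[p U EG ¬a]) = {t7}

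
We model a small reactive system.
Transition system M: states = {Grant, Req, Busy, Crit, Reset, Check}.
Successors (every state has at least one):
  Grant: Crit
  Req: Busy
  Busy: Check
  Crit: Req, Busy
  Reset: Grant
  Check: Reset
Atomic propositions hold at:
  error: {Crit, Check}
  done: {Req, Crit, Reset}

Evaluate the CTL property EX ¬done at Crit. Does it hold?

Sat(¬done) = {Grant, Busy, Check}
Sat(EX ¬done) = {s : some successor in {Grant, Busy, Check}} = {Req, Busy, Crit, Reset}
Crit ∈ Sat(EX ¬done) = {Req, Busy, Crit, Reset}, so the formula holds at Crit.

Yes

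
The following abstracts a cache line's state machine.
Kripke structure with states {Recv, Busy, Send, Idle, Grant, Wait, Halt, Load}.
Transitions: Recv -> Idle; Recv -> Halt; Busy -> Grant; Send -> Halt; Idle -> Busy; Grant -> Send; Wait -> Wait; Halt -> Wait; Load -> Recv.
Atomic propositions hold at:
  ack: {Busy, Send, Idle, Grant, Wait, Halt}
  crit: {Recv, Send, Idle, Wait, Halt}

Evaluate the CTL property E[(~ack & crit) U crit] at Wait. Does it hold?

Sat(~ack) = {Recv, Load}
Sat(~ack & crit) = {Recv}
E[(~ack & crit) U crit]: least fixpoint, start Z0 = Sat(crit) = {Recv, Send, Idle, Wait, Halt}, add states in Sat(~ack & crit) with some successor in Z. Already a fixed point.
Sat(E[(~ack & crit) U crit]) = {Recv, Send, Idle, Wait, Halt}
Wait ∈ Sat(E[(~ack & crit) U crit]) = {Recv, Send, Idle, Wait, Halt}, so the formula holds at Wait.

Yes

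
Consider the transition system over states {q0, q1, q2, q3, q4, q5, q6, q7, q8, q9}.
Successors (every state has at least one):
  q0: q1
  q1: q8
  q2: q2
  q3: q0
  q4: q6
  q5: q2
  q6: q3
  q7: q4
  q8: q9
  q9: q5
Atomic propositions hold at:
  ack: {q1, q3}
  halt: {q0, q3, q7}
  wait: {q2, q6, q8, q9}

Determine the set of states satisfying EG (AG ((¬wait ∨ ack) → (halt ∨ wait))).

{q2}

Sat(¬wait) = {q0, q1, q3, q4, q5, q7}
Sat(¬wait ∨ ack) = {q0, q1, q3, q4, q5, q7}
Sat(halt ∨ wait) = {q0, q2, q3, q6, q7, q8, q9}
Sat((¬wait ∨ ack) → (halt ∨ wait)) = {q0, q2, q3, q6, q7, q8, q9}
AG ((¬wait ∨ ack) → (halt ∨ wait)): greatest fixpoint, start Z0 = {q0, q2, q3, q6, q7, q8, q9}, keep only states in Sat with every successor in Z. Z1 = {q2, q3, q6, q8}; Z2 = {q2, q6}; Z3 = {q2}; fixed.
Sat(AG ((¬wait ∨ ack) → (halt ∨ wait))) = {q2}
EG (AG ((¬wait ∨ ack) → (halt ∨ wait))): greatest fixpoint, start Z0 = {q2}, keep only states in Sat with some successor in Z. Already a fixed point.
Sat(EG (AG ((¬wait ∨ ack) → (halt ∨ wait)))) = {q2}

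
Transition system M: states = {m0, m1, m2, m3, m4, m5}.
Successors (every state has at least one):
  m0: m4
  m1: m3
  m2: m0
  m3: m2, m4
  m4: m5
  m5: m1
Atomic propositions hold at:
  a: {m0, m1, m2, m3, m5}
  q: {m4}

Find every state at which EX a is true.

Sat(EX a) = {s : some successor in {m0, m1, m2, m3, m5}} = {m1, m2, m3, m4, m5}

{m1, m2, m3, m4, m5}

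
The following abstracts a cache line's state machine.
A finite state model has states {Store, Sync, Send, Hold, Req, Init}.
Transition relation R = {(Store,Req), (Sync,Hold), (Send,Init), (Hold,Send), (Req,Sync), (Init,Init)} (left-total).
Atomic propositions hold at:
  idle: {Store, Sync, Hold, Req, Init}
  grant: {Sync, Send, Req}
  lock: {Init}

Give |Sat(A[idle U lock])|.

A[idle U lock]: least fixpoint, start Z0 = Sat(lock) = {Init}, add states in Sat(idle) with every successor in Z. Already a fixed point.
Sat(A[idle U lock]) = {Init}
|Sat(A[idle U lock])| = |{Init}| = 1.

1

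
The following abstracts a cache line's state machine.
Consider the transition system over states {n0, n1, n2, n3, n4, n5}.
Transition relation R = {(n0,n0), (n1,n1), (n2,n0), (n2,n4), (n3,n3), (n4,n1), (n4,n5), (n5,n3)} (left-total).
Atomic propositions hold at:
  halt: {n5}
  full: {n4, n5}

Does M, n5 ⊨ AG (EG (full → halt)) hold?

Sat(full → halt) = {n0, n1, n2, n3, n5}
EG (full → halt): greatest fixpoint, start Z0 = {n0, n1, n2, n3, n5}, keep only states in Sat with some successor in Z. Already a fixed point.
Sat(EG (full → halt)) = {n0, n1, n2, n3, n5}
AG (EG (full → halt)): greatest fixpoint, start Z0 = {n0, n1, n2, n3, n5}, keep only states in Sat with every successor in Z. Z1 = {n0, n1, n3, n5}; fixed.
Sat(AG (EG (full → halt))) = {n0, n1, n3, n5}
n5 ∈ Sat(AG (EG (full → halt))) = {n0, n1, n3, n5}, so the formula holds at n5.

Yes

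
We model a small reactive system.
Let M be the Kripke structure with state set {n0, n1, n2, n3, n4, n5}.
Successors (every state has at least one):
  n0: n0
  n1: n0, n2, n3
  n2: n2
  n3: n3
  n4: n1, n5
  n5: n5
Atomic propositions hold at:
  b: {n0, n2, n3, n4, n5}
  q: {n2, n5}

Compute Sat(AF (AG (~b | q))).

Sat(~b) = {n1}
Sat(~b | q) = {n1, n2, n5}
AG (~b | q): greatest fixpoint, start Z0 = {n1, n2, n5}, keep only states in Sat with every successor in Z. Z1 = {n2, n5}; fixed.
Sat(AG (~b | q)) = {n2, n5}
AF (AG (~b | q)): least fixpoint, start Z0 = {n2, n5}, add states with every successor in Z. Already a fixed point.
Sat(AF (AG (~b | q))) = {n2, n5}

{n2, n5}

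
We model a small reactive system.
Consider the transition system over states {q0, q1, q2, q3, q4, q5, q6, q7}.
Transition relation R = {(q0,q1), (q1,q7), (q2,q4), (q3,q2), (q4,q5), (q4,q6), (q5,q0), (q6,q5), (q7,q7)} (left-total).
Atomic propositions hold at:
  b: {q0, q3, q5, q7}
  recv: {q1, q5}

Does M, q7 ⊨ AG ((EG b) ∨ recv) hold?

Yes

EG b: greatest fixpoint, start Z0 = {q0, q3, q5, q7}, keep only states in Sat with some successor in Z. Z1 = {q5, q7}; Z2 = {q7}; fixed.
Sat(EG b) = {q7}
Sat((EG b) ∨ recv) = {q1, q5, q7}
AG ((EG b) ∨ recv): greatest fixpoint, start Z0 = {q1, q5, q7}, keep only states in Sat with every successor in Z. Z1 = {q1, q7}; fixed.
Sat(AG ((EG b) ∨ recv)) = {q1, q7}
q7 ∈ Sat(AG ((EG b) ∨ recv)) = {q1, q7}, so the formula holds at q7.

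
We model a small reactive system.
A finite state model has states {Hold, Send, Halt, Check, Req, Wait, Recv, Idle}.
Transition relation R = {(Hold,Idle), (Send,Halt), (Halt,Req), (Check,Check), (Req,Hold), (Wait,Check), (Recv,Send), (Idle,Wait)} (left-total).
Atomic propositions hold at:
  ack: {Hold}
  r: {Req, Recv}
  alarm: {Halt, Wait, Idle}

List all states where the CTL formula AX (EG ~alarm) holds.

Sat(~alarm) = {Hold, Send, Check, Req, Recv}
EG ~alarm: greatest fixpoint, start Z0 = {Hold, Send, Check, Req, Recv}, keep only states in Sat with some successor in Z. Z1 = {Check, Req, Recv}; Z2 = {Check}; fixed.
Sat(EG ~alarm) = {Check}
Sat(AX (EG ~alarm)) = {s : every successor in {Check}} = {Check, Wait}

{Check, Wait}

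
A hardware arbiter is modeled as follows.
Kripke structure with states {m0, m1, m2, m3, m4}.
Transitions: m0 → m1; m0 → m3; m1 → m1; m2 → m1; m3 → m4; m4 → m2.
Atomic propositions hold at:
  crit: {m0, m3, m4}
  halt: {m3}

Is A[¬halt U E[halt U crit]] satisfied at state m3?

Sat(¬halt) = {m0, m1, m2, m4}
E[halt U crit]: least fixpoint, start Z0 = Sat(crit) = {m0, m3, m4}, add states in Sat(halt) with some successor in Z. Already a fixed point.
Sat(E[halt U crit]) = {m0, m3, m4}
A[¬halt U E[halt U crit]]: least fixpoint, start Z0 = Sat(E[halt U crit]) = {m0, m3, m4}, add states in Sat(¬halt) with every successor in Z. Already a fixed point.
Sat(A[¬halt U E[halt U crit]]) = {m0, m3, m4}
m3 ∈ Sat(A[¬halt U E[halt U crit]]) = {m0, m3, m4}, so the formula holds at m3.

Yes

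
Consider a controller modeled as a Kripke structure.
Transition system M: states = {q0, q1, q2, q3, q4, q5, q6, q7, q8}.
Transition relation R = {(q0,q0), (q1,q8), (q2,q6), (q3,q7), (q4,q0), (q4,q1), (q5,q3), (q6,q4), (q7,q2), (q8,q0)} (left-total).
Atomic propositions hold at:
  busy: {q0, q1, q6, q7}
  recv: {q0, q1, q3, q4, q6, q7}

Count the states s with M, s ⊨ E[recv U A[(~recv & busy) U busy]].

6

Sat(~recv) = {q2, q5, q8}
Sat(~recv & busy) = ∅
A[(~recv & busy) U busy]: least fixpoint, start Z0 = Sat(busy) = {q0, q1, q6, q7}, add states in Sat(~recv & busy) with every successor in Z. Already a fixed point.
Sat(A[(~recv & busy) U busy]) = {q0, q1, q6, q7}
E[recv U A[(~recv & busy) U busy]]: least fixpoint, start Z0 = Sat(A[(~recv & busy) U busy]) = {q0, q1, q6, q7}, add states in Sat(recv) with some successor in Z. Z1 = {q0, q1, q3, q4, q6, q7}; fixed.
Sat(E[recv U A[(~recv & busy) U busy]]) = {q0, q1, q3, q4, q6, q7}
|Sat(E[recv U A[(~recv & busy) U busy]])| = |{q0, q1, q3, q4, q6, q7}| = 6.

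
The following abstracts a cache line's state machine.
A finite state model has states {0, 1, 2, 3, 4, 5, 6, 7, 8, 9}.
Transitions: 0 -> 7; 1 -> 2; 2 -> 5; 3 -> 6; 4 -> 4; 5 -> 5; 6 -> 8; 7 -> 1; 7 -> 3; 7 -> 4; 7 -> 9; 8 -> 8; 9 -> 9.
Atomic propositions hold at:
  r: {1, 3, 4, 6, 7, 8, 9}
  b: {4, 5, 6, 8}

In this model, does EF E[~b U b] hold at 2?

Sat(~b) = {0, 1, 2, 3, 7, 9}
E[~b U b]: least fixpoint, start Z0 = Sat(b) = {4, 5, 6, 8}, add states in Sat(~b) with some successor in Z. Z1 = {2, 3, 4, 5, 6, 7, 8}; Z2 = {0, 1, 2, 3, 4, 5, 6, 7, 8}; fixed.
Sat(E[~b U b]) = {0, 1, 2, 3, 4, 5, 6, 7, 8}
EF E[~b U b]: least fixpoint, start Z0 = {0, 1, 2, 3, 4, 5, 6, 7, 8}, add states with some successor in Z. Already a fixed point.
Sat(EF E[~b U b]) = {0, 1, 2, 3, 4, 5, 6, 7, 8}
2 ∈ Sat(EF E[~b U b]) = {0, 1, 2, 3, 4, 5, 6, 7, 8}, so the formula holds at 2.

Yes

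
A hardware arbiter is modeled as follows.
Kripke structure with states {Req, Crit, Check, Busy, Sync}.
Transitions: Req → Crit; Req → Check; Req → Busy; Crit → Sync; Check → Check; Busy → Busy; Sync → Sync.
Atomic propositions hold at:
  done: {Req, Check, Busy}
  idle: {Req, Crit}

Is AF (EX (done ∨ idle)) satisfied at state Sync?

Sat(done ∨ idle) = {Req, Crit, Check, Busy}
Sat(EX (done ∨ idle)) = {s : some successor in {Req, Crit, Check, Busy}} = {Req, Check, Busy}
AF (EX (done ∨ idle)): least fixpoint, start Z0 = {Req, Check, Busy}, add states with every successor in Z. Already a fixed point.
Sat(AF (EX (done ∨ idle))) = {Req, Check, Busy}
Sync ∉ Sat(AF (EX (done ∨ idle))) = {Req, Check, Busy}, so the formula does not hold at Sync.

No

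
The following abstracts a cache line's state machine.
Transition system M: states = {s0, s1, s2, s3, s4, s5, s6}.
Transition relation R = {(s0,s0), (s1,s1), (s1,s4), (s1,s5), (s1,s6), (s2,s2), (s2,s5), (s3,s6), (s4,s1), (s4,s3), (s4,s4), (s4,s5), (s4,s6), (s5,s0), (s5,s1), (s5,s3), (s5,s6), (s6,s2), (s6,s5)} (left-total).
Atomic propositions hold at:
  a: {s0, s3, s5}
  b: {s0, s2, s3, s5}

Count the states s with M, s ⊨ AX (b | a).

Sat(b | a) = {s0, s2, s3, s5}
Sat(AX (b | a)) = {s : every successor in {s0, s2, s3, s5}} = {s0, s2, s6}
|Sat(AX (b | a))| = |{s0, s2, s6}| = 3.

3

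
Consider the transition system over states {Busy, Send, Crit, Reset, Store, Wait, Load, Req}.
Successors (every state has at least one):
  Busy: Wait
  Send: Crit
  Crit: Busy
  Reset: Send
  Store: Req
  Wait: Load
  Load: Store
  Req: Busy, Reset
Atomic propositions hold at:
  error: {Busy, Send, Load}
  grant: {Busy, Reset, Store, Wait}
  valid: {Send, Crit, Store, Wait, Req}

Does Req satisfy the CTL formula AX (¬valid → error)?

Sat(¬valid) = {Busy, Reset, Load}
Sat(¬valid → error) = {Busy, Send, Crit, Store, Wait, Load, Req}
Sat(AX (¬valid → error)) = {s : every successor in {Busy, Send, Crit, Store, Wait, Load, Req}} = {Busy, Send, Crit, Reset, Store, Wait, Load}
Req ∉ Sat(AX (¬valid → error)) = {Busy, Send, Crit, Reset, Store, Wait, Load}, so the formula does not hold at Req.

No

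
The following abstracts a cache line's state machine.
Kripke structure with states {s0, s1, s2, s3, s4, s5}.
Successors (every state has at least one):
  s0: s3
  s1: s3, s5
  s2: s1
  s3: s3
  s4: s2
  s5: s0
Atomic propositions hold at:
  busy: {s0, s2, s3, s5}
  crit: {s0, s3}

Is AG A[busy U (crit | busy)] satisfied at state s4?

Sat(crit | busy) = {s0, s2, s3, s5}
A[busy U (crit | busy)]: least fixpoint, start Z0 = Sat((crit | busy)) = {s0, s2, s3, s5}, add states in Sat(busy) with every successor in Z. Already a fixed point.
Sat(A[busy U (crit | busy)]) = {s0, s2, s3, s5}
AG A[busy U (crit | busy)]: greatest fixpoint, start Z0 = {s0, s2, s3, s5}, keep only states in Sat with every successor in Z. Z1 = {s0, s3, s5}; fixed.
Sat(AG A[busy U (crit | busy)]) = {s0, s3, s5}
s4 ∉ Sat(AG A[busy U (crit | busy)]) = {s0, s3, s5}, so the formula does not hold at s4.

No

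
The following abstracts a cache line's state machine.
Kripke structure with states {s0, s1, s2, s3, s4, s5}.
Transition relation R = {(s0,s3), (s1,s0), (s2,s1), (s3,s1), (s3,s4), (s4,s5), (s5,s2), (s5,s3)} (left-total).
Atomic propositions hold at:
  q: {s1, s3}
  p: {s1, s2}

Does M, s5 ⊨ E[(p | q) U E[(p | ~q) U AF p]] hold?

Sat(p | q) = {s1, s2, s3}
Sat(~q) = {s0, s2, s4, s5}
Sat(p | ~q) = {s0, s1, s2, s4, s5}
AF p: least fixpoint, start Z0 = {s1, s2}, add states with every successor in Z. Already a fixed point.
Sat(AF p) = {s1, s2}
E[(p | ~q) U AF p]: least fixpoint, start Z0 = Sat(AF p) = {s1, s2}, add states in Sat(p | ~q) with some successor in Z. Z1 = {s1, s2, s5}; Z2 = {s1, s2, s4, s5}; fixed.
Sat(E[(p | ~q) U AF p]) = {s1, s2, s4, s5}
E[(p | q) U E[(p | ~q) U AF p]]: least fixpoint, start Z0 = Sat(E[(p | ~q) U AF p]) = {s1, s2, s4, s5}, add states in Sat(p | q) with some successor in Z. Z1 = {s1, s2, s3, s4, s5}; fixed.
Sat(E[(p | q) U E[(p | ~q) U AF p]]) = {s1, s2, s3, s4, s5}
s5 ∈ Sat(E[(p | q) U E[(p | ~q) U AF p]]) = {s1, s2, s3, s4, s5}, so the formula holds at s5.

Yes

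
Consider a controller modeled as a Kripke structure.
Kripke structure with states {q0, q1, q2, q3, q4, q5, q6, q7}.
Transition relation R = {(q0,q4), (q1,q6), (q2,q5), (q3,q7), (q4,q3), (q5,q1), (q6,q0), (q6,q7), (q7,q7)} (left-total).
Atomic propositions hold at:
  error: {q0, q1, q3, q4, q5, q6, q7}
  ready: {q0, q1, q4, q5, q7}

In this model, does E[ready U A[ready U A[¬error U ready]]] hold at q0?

Yes

Sat(¬error) = {q2}
A[¬error U ready]: least fixpoint, start Z0 = Sat(ready) = {q0, q1, q4, q5, q7}, add states in Sat(¬error) with every successor in Z. Z1 = {q0, q1, q2, q4, q5, q7}; fixed.
Sat(A[¬error U ready]) = {q0, q1, q2, q4, q5, q7}
A[ready U A[¬error U ready]]: least fixpoint, start Z0 = Sat(A[¬error U ready]) = {q0, q1, q2, q4, q5, q7}, add states in Sat(ready) with every successor in Z. Already a fixed point.
Sat(A[ready U A[¬error U ready]]) = {q0, q1, q2, q4, q5, q7}
E[ready U A[ready U A[¬error U ready]]]: least fixpoint, start Z0 = Sat(A[ready U A[¬error U ready]]) = {q0, q1, q2, q4, q5, q7}, add states in Sat(ready) with some successor in Z. Already a fixed point.
Sat(E[ready U A[ready U A[¬error U ready]]]) = {q0, q1, q2, q4, q5, q7}
q0 ∈ Sat(E[ready U A[ready U A[¬error U ready]]]) = {q0, q1, q2, q4, q5, q7}, so the formula holds at q0.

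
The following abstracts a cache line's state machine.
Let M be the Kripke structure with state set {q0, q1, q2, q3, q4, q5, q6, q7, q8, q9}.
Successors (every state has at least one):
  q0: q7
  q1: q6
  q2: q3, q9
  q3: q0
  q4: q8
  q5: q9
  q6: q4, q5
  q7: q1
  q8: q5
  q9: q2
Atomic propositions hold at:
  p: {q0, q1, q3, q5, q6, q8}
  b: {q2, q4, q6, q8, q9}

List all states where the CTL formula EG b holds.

{q2, q9}

EG b: greatest fixpoint, start Z0 = {q2, q4, q6, q8, q9}, keep only states in Sat with some successor in Z. Z1 = {q2, q4, q6, q9}; Z2 = {q2, q6, q9}; Z3 = {q2, q9}; fixed.
Sat(EG b) = {q2, q9}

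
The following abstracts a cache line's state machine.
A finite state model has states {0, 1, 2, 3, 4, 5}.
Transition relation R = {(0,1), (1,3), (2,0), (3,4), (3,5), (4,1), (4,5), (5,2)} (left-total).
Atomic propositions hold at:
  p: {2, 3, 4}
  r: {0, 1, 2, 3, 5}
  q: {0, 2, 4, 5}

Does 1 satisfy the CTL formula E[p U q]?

E[p U q]: least fixpoint, start Z0 = Sat(q) = {0, 2, 4, 5}, add states in Sat(p) with some successor in Z. Z1 = {0, 2, 3, 4, 5}; fixed.
Sat(E[p U q]) = {0, 2, 3, 4, 5}
1 ∉ Sat(E[p U q]) = {0, 2, 3, 4, 5}, so the formula does not hold at 1.

No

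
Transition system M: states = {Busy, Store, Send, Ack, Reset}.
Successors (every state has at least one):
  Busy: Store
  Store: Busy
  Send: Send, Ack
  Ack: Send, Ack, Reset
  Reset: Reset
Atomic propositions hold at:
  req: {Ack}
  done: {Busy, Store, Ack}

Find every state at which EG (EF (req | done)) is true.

Sat(req | done) = {Busy, Store, Ack}
EF (req | done): least fixpoint, start Z0 = {Busy, Store, Ack}, add states with some successor in Z. Z1 = {Busy, Store, Send, Ack}; fixed.
Sat(EF (req | done)) = {Busy, Store, Send, Ack}
EG (EF (req | done)): greatest fixpoint, start Z0 = {Busy, Store, Send, Ack}, keep only states in Sat with some successor in Z. Already a fixed point.
Sat(EG (EF (req | done))) = {Busy, Store, Send, Ack}

{Busy, Store, Send, Ack}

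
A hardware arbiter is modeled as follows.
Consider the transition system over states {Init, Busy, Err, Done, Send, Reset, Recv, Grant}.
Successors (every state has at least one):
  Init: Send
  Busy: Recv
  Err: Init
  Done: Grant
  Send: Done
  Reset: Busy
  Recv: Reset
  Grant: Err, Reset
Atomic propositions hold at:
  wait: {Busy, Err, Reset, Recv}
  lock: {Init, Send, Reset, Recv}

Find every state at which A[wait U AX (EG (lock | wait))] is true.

{Busy, Reset, Recv}

Sat(lock | wait) = {Init, Busy, Err, Send, Reset, Recv}
EG (lock | wait): greatest fixpoint, start Z0 = {Init, Busy, Err, Send, Reset, Recv}, keep only states in Sat with some successor in Z. Z1 = {Init, Busy, Err, Reset, Recv}; Z2 = {Busy, Err, Reset, Recv}; Z3 = {Busy, Reset, Recv}; fixed.
Sat(EG (lock | wait)) = {Busy, Reset, Recv}
Sat(AX (EG (lock | wait))) = {s : every successor in {Busy, Reset, Recv}} = {Busy, Reset, Recv}
A[wait U AX (EG (lock | wait))]: least fixpoint, start Z0 = Sat(AX (EG (lock | wait))) = {Busy, Reset, Recv}, add states in Sat(wait) with every successor in Z. Already a fixed point.
Sat(A[wait U AX (EG (lock | wait))]) = {Busy, Reset, Recv}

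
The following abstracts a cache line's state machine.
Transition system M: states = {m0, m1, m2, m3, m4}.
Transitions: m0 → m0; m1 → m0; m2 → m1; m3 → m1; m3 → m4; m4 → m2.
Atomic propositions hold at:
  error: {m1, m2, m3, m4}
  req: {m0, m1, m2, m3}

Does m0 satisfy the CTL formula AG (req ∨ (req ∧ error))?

Yes

Sat(req ∧ error) = {m1, m2, m3}
Sat(req ∨ (req ∧ error)) = {m0, m1, m2, m3}
AG (req ∨ (req ∧ error)): greatest fixpoint, start Z0 = {m0, m1, m2, m3}, keep only states in Sat with every successor in Z. Z1 = {m0, m1, m2}; fixed.
Sat(AG (req ∨ (req ∧ error))) = {m0, m1, m2}
m0 ∈ Sat(AG (req ∨ (req ∧ error))) = {m0, m1, m2}, so the formula holds at m0.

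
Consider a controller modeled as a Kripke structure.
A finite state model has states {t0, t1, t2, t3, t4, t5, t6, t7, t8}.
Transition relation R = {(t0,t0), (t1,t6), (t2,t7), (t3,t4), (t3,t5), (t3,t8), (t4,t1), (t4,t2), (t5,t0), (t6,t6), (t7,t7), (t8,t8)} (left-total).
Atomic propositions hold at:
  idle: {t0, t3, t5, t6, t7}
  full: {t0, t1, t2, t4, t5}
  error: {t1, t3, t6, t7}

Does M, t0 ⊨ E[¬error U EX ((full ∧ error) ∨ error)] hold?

No

Sat(¬error) = {t0, t2, t4, t5, t8}
Sat(full ∧ error) = {t1}
Sat((full ∧ error) ∨ error) = {t1, t3, t6, t7}
Sat(EX ((full ∧ error) ∨ error)) = {s : some successor in {t1, t3, t6, t7}} = {t1, t2, t4, t6, t7}
E[¬error U EX ((full ∧ error) ∨ error)]: least fixpoint, start Z0 = Sat(EX ((full ∧ error) ∨ error)) = {t1, t2, t4, t6, t7}, add states in Sat(¬error) with some successor in Z. Already a fixed point.
Sat(E[¬error U EX ((full ∧ error) ∨ error)]) = {t1, t2, t4, t6, t7}
t0 ∉ Sat(E[¬error U EX ((full ∧ error) ∨ error)]) = {t1, t2, t4, t6, t7}, so the formula does not hold at t0.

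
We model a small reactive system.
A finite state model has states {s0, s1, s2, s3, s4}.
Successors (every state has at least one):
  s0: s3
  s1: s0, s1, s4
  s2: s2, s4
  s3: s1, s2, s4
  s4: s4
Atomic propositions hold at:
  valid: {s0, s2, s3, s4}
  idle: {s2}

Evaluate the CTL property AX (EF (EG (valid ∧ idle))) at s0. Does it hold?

Yes

Sat(valid ∧ idle) = {s2}
EG (valid ∧ idle): greatest fixpoint, start Z0 = {s2}, keep only states in Sat with some successor in Z. Already a fixed point.
Sat(EG (valid ∧ idle)) = {s2}
EF (EG (valid ∧ idle)): least fixpoint, start Z0 = {s2}, add states with some successor in Z. Z1 = {s2, s3}; Z2 = {s0, s2, s3}; Z3 = {s0, s1, s2, s3}; fixed.
Sat(EF (EG (valid ∧ idle))) = {s0, s1, s2, s3}
Sat(AX (EF (EG (valid ∧ idle)))) = {s : every successor in {s0, s1, s2, s3}} = {s0}
s0 ∈ Sat(AX (EF (EG (valid ∧ idle)))) = {s0}, so the formula holds at s0.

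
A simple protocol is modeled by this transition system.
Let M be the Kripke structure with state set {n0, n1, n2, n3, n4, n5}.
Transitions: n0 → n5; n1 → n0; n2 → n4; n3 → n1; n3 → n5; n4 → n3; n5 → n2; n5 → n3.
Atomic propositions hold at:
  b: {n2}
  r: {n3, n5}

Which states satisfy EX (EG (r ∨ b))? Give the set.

{n0, n3, n4, n5}

Sat(r ∨ b) = {n2, n3, n5}
EG (r ∨ b): greatest fixpoint, start Z0 = {n2, n3, n5}, keep only states in Sat with some successor in Z. Z1 = {n3, n5}; fixed.
Sat(EG (r ∨ b)) = {n3, n5}
Sat(EX (EG (r ∨ b))) = {s : some successor in {n3, n5}} = {n0, n3, n4, n5}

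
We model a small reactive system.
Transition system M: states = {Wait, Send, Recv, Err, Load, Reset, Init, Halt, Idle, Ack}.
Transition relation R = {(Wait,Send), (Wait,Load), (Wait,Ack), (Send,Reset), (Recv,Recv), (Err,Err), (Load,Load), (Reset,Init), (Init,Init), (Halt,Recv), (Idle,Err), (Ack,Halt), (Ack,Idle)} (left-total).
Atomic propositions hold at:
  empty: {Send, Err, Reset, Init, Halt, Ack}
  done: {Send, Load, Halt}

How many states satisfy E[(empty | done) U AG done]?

1

Sat(empty | done) = {Send, Err, Load, Reset, Init, Halt, Ack}
AG done: greatest fixpoint, start Z0 = {Send, Load, Halt}, keep only states in Sat with every successor in Z. Z1 = {Load}; fixed.
Sat(AG done) = {Load}
E[(empty | done) U AG done]: least fixpoint, start Z0 = Sat(AG done) = {Load}, add states in Sat(empty | done) with some successor in Z. Already a fixed point.
Sat(E[(empty | done) U AG done]) = {Load}
|Sat(E[(empty | done) U AG done])| = |{Load}| = 1.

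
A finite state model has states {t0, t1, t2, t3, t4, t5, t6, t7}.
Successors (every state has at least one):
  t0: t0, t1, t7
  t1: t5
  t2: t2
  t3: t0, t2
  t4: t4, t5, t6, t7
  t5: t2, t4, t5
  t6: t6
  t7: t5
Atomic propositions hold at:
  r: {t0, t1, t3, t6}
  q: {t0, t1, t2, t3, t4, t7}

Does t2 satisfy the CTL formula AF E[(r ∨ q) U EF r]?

Sat(r ∨ q) = {t0, t1, t2, t3, t4, t6, t7}
EF r: least fixpoint, start Z0 = {t0, t1, t3, t6}, add states with some successor in Z. Z1 = {t0, t1, t3, t4, t6}; Z2 = {t0, t1, t3, t4, t5, t6}; Z3 = {t0, t1, t3, t4, t5, t6, t7}; fixed.
Sat(EF r) = {t0, t1, t3, t4, t5, t6, t7}
E[(r ∨ q) U EF r]: least fixpoint, start Z0 = Sat(EF r) = {t0, t1, t3, t4, t5, t6, t7}, add states in Sat(r ∨ q) with some successor in Z. Already a fixed point.
Sat(E[(r ∨ q) U EF r]) = {t0, t1, t3, t4, t5, t6, t7}
AF E[(r ∨ q) U EF r]: least fixpoint, start Z0 = {t0, t1, t3, t4, t5, t6, t7}, add states with every successor in Z. Already a fixed point.
Sat(AF E[(r ∨ q) U EF r]) = {t0, t1, t3, t4, t5, t6, t7}
t2 ∉ Sat(AF E[(r ∨ q) U EF r]) = {t0, t1, t3, t4, t5, t6, t7}, so the formula does not hold at t2.

No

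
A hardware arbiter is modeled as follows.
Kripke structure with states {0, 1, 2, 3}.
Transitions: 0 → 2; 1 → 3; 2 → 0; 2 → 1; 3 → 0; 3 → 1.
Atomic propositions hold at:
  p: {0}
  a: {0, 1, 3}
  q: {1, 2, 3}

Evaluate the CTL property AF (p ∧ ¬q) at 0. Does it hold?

Sat(¬q) = {0}
Sat(p ∧ ¬q) = {0}
AF (p ∧ ¬q): least fixpoint, start Z0 = {0}, add states with every successor in Z. Already a fixed point.
Sat(AF (p ∧ ¬q)) = {0}
0 ∈ Sat(AF (p ∧ ¬q)) = {0}, so the formula holds at 0.

Yes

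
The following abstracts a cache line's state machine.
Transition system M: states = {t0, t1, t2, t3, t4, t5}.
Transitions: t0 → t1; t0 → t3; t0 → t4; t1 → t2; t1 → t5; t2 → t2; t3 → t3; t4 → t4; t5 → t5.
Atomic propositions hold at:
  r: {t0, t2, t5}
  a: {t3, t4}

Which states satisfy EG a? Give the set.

EG a: greatest fixpoint, start Z0 = {t3, t4}, keep only states in Sat with some successor in Z. Already a fixed point.
Sat(EG a) = {t3, t4}

{t3, t4}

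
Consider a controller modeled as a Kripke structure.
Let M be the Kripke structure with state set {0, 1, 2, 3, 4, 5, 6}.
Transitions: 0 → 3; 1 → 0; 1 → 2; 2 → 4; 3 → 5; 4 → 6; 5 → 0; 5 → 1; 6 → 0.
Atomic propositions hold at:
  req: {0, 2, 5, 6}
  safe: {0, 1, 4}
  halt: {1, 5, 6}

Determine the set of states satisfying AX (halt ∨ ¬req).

Sat(¬req) = {1, 3, 4}
Sat(halt ∨ ¬req) = {1, 3, 4, 5, 6}
Sat(AX (halt ∨ ¬req)) = {s : every successor in {1, 3, 4, 5, 6}} = {0, 2, 3, 4}

{0, 2, 3, 4}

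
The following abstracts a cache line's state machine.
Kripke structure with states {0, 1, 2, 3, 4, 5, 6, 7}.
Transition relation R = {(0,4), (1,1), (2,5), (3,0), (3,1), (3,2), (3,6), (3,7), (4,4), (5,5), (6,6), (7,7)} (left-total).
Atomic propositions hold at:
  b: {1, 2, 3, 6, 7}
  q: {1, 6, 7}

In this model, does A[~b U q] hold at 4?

No

Sat(~b) = {0, 4, 5}
A[~b U q]: least fixpoint, start Z0 = Sat(q) = {1, 6, 7}, add states in Sat(~b) with every successor in Z. Already a fixed point.
Sat(A[~b U q]) = {1, 6, 7}
4 ∉ Sat(A[~b U q]) = {1, 6, 7}, so the formula does not hold at 4.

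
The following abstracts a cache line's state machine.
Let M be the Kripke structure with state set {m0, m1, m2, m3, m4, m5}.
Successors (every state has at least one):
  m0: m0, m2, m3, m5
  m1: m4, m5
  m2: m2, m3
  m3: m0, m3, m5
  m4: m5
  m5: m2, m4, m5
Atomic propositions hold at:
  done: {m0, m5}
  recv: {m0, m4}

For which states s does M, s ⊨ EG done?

EG done: greatest fixpoint, start Z0 = {m0, m5}, keep only states in Sat with some successor in Z. Already a fixed point.
Sat(EG done) = {m0, m5}

{m0, m5}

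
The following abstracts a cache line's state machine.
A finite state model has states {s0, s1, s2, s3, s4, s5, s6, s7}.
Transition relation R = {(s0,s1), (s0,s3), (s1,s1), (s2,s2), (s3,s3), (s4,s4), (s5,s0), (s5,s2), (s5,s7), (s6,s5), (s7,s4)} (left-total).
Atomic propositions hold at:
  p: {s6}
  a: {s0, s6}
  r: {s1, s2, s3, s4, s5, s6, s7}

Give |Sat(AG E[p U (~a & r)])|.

Sat(~a) = {s1, s2, s3, s4, s5, s7}
Sat(~a & r) = {s1, s2, s3, s4, s5, s7}
E[p U (~a & r)]: least fixpoint, start Z0 = Sat((~a & r)) = {s1, s2, s3, s4, s5, s7}, add states in Sat(p) with some successor in Z. Z1 = {s1, s2, s3, s4, s5, s6, s7}; fixed.
Sat(E[p U (~a & r)]) = {s1, s2, s3, s4, s5, s6, s7}
AG E[p U (~a & r)]: greatest fixpoint, start Z0 = {s1, s2, s3, s4, s5, s6, s7}, keep only states in Sat with every successor in Z. Z1 = {s1, s2, s3, s4, s6, s7}; Z2 = {s1, s2, s3, s4, s7}; fixed.
Sat(AG E[p U (~a & r)]) = {s1, s2, s3, s4, s7}
|Sat(AG E[p U (~a & r)])| = |{s1, s2, s3, s4, s7}| = 5.

5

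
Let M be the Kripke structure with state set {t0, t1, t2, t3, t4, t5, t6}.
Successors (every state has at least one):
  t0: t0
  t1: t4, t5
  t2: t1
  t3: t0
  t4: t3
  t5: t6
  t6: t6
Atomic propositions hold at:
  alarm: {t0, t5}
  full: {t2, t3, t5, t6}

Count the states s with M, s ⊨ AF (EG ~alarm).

2

Sat(~alarm) = {t1, t2, t3, t4, t6}
EG ~alarm: greatest fixpoint, start Z0 = {t1, t2, t3, t4, t6}, keep only states in Sat with some successor in Z. Z1 = {t1, t2, t4, t6}; Z2 = {t1, t2, t6}; Z3 = {t2, t6}; Z4 = {t6}; fixed.
Sat(EG ~alarm) = {t6}
AF (EG ~alarm): least fixpoint, start Z0 = {t6}, add states with every successor in Z. Z1 = {t5, t6}; fixed.
Sat(AF (EG ~alarm)) = {t5, t6}
|Sat(AF (EG ~alarm))| = |{t5, t6}| = 2.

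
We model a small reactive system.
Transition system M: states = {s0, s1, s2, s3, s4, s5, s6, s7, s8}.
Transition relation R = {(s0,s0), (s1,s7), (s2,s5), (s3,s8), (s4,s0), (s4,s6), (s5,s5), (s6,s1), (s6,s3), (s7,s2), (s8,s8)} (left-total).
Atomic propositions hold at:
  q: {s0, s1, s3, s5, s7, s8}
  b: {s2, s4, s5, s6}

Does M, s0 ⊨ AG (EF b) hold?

No

EF b: least fixpoint, start Z0 = {s2, s4, s5, s6}, add states with some successor in Z. Z1 = {s2, s4, s5, s6, s7}; Z2 = {s1, s2, s4, s5, s6, s7}; fixed.
Sat(EF b) = {s1, s2, s4, s5, s6, s7}
AG (EF b): greatest fixpoint, start Z0 = {s1, s2, s4, s5, s6, s7}, keep only states in Sat with every successor in Z. Z1 = {s1, s2, s5, s7}; fixed.
Sat(AG (EF b)) = {s1, s2, s5, s7}
s0 ∉ Sat(AG (EF b)) = {s1, s2, s5, s7}, so the formula does not hold at s0.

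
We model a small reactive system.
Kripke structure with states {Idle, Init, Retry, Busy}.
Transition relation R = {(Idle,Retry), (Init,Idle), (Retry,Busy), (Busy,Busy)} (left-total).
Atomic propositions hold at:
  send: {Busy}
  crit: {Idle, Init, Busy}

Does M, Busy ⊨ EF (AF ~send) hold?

No

Sat(~send) = {Idle, Init, Retry}
AF ~send: least fixpoint, start Z0 = {Idle, Init, Retry}, add states with every successor in Z. Already a fixed point.
Sat(AF ~send) = {Idle, Init, Retry}
EF (AF ~send): least fixpoint, start Z0 = {Idle, Init, Retry}, add states with some successor in Z. Already a fixed point.
Sat(EF (AF ~send)) = {Idle, Init, Retry}
Busy ∉ Sat(EF (AF ~send)) = {Idle, Init, Retry}, so the formula does not hold at Busy.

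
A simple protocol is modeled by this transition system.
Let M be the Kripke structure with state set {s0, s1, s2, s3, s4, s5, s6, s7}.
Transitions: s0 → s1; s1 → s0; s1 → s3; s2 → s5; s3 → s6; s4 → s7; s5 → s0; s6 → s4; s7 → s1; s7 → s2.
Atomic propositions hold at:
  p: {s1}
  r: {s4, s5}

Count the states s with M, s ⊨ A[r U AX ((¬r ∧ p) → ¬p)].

Sat(¬r) = {s0, s1, s2, s3, s6, s7}
Sat(¬r ∧ p) = {s1}
Sat(¬p) = {s0, s2, s3, s4, s5, s6, s7}
Sat((¬r ∧ p) → ¬p) = {s0, s2, s3, s4, s5, s6, s7}
Sat(AX ((¬r ∧ p) → ¬p)) = {s : every successor in {s0, s2, s3, s4, s5, s6, s7}} = {s1, s2, s3, s4, s5, s6}
A[r U AX ((¬r ∧ p) → ¬p)]: least fixpoint, start Z0 = Sat(AX ((¬r ∧ p) → ¬p)) = {s1, s2, s3, s4, s5, s6}, add states in Sat(r) with every successor in Z. Already a fixed point.
Sat(A[r U AX ((¬r ∧ p) → ¬p)]) = {s1, s2, s3, s4, s5, s6}
|Sat(A[r U AX ((¬r ∧ p) → ¬p)])| = |{s1, s2, s3, s4, s5, s6}| = 6.

6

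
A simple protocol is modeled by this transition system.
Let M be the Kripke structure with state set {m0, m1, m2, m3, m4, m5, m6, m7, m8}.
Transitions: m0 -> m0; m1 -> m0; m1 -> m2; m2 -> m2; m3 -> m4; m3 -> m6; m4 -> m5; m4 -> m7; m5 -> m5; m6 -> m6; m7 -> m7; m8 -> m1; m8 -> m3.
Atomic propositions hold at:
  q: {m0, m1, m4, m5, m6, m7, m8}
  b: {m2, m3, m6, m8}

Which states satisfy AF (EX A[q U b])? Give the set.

{m1, m2, m3, m6, m8}

A[q U b]: least fixpoint, start Z0 = Sat(b) = {m2, m3, m6, m8}, add states in Sat(q) with every successor in Z. Already a fixed point.
Sat(A[q U b]) = {m2, m3, m6, m8}
Sat(EX A[q U b]) = {s : some successor in {m2, m3, m6, m8}} = {m1, m2, m3, m6, m8}
AF (EX A[q U b]): least fixpoint, start Z0 = {m1, m2, m3, m6, m8}, add states with every successor in Z. Already a fixed point.
Sat(AF (EX A[q U b])) = {m1, m2, m3, m6, m8}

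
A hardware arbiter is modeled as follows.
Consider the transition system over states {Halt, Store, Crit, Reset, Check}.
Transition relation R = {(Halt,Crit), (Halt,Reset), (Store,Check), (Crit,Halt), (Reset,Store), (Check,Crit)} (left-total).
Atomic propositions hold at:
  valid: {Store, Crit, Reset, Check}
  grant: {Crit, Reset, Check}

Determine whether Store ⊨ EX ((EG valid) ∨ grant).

EG valid: greatest fixpoint, start Z0 = {Store, Crit, Reset, Check}, keep only states in Sat with some successor in Z. Z1 = {Store, Reset, Check}; Z2 = {Store, Reset}; Z3 = {Reset}; Z4 = ∅; fixed.
Sat(EG valid) = ∅
Sat((EG valid) ∨ grant) = {Crit, Reset, Check}
Sat(EX ((EG valid) ∨ grant)) = {s : some successor in {Crit, Reset, Check}} = {Halt, Store, Check}
Store ∈ Sat(EX ((EG valid) ∨ grant)) = {Halt, Store, Check}, so the formula holds at Store.

Yes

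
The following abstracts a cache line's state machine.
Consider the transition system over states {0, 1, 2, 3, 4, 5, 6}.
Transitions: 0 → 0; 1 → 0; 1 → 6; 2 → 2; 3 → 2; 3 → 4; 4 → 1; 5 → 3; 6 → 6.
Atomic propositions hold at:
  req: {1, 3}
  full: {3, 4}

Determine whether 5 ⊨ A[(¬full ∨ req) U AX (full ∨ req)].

Yes

Sat(¬full) = {0, 1, 2, 5, 6}
Sat(¬full ∨ req) = {0, 1, 2, 3, 5, 6}
Sat(full ∨ req) = {1, 3, 4}
Sat(AX (full ∨ req)) = {s : every successor in {1, 3, 4}} = {4, 5}
A[(¬full ∨ req) U AX (full ∨ req)]: least fixpoint, start Z0 = Sat(AX (full ∨ req)) = {4, 5}, add states in Sat(¬full ∨ req) with every successor in Z. Already a fixed point.
Sat(A[(¬full ∨ req) U AX (full ∨ req)]) = {4, 5}
5 ∈ Sat(A[(¬full ∨ req) U AX (full ∨ req)]) = {4, 5}, so the formula holds at 5.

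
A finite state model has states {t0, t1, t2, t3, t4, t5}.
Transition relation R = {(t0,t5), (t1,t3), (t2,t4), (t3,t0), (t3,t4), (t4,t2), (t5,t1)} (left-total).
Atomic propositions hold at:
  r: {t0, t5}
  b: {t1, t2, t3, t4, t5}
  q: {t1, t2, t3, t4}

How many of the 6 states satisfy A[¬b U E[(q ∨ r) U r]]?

4

Sat(¬b) = {t0}
Sat(q ∨ r) = {t0, t1, t2, t3, t4, t5}
E[(q ∨ r) U r]: least fixpoint, start Z0 = Sat(r) = {t0, t5}, add states in Sat(q ∨ r) with some successor in Z. Z1 = {t0, t3, t5}; Z2 = {t0, t1, t3, t5}; fixed.
Sat(E[(q ∨ r) U r]) = {t0, t1, t3, t5}
A[¬b U E[(q ∨ r) U r]]: least fixpoint, start Z0 = Sat(E[(q ∨ r) U r]) = {t0, t1, t3, t5}, add states in Sat(¬b) with every successor in Z. Already a fixed point.
Sat(A[¬b U E[(q ∨ r) U r]]) = {t0, t1, t3, t5}
|Sat(A[¬b U E[(q ∨ r) U r]])| = |{t0, t1, t3, t5}| = 4.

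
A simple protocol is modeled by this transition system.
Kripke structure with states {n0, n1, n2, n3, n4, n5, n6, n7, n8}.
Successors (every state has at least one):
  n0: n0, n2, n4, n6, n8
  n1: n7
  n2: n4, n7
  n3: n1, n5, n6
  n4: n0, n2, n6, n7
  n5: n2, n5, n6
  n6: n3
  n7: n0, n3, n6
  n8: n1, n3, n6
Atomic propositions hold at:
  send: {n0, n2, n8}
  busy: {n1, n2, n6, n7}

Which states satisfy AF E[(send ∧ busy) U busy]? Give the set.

{n1, n2, n6, n7}

Sat(send ∧ busy) = {n2}
E[(send ∧ busy) U busy]: least fixpoint, start Z0 = Sat(busy) = {n1, n2, n6, n7}, add states in Sat(send ∧ busy) with some successor in Z. Already a fixed point.
Sat(E[(send ∧ busy) U busy]) = {n1, n2, n6, n7}
AF E[(send ∧ busy) U busy]: least fixpoint, start Z0 = {n1, n2, n6, n7}, add states with every successor in Z. Already a fixed point.
Sat(AF E[(send ∧ busy) U busy]) = {n1, n2, n6, n7}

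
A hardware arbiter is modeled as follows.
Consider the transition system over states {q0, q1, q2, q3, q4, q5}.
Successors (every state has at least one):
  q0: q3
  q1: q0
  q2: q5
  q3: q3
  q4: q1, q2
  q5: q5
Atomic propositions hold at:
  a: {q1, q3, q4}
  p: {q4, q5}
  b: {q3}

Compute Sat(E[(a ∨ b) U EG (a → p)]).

{q2, q4, q5}

Sat(a ∨ b) = {q1, q3, q4}
Sat(a → p) = {q0, q2, q4, q5}
EG (a → p): greatest fixpoint, start Z0 = {q0, q2, q4, q5}, keep only states in Sat with some successor in Z. Z1 = {q2, q4, q5}; fixed.
Sat(EG (a → p)) = {q2, q4, q5}
E[(a ∨ b) U EG (a → p)]: least fixpoint, start Z0 = Sat(EG (a → p)) = {q2, q4, q5}, add states in Sat(a ∨ b) with some successor in Z. Already a fixed point.
Sat(E[(a ∨ b) U EG (a → p)]) = {q2, q4, q5}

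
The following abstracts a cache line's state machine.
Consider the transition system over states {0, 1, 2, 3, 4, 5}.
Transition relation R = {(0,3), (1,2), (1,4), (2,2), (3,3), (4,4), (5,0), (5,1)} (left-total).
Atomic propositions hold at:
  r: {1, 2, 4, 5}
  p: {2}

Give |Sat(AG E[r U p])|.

E[r U p]: least fixpoint, start Z0 = Sat(p) = {2}, add states in Sat(r) with some successor in Z. Z1 = {1, 2}; Z2 = {1, 2, 5}; fixed.
Sat(E[r U p]) = {1, 2, 5}
AG E[r U p]: greatest fixpoint, start Z0 = {1, 2, 5}, keep only states in Sat with every successor in Z. Z1 = {2}; fixed.
Sat(AG E[r U p]) = {2}
|Sat(AG E[r U p])| = |{2}| = 1.

1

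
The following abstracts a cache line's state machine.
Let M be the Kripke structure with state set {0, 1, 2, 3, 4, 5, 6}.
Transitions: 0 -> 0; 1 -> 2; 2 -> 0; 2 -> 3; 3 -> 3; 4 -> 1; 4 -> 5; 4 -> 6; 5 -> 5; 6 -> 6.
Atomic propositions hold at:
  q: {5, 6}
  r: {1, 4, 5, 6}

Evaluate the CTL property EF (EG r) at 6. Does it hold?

EG r: greatest fixpoint, start Z0 = {1, 4, 5, 6}, keep only states in Sat with some successor in Z. Z1 = {4, 5, 6}; fixed.
Sat(EG r) = {4, 5, 6}
EF (EG r): least fixpoint, start Z0 = {4, 5, 6}, add states with some successor in Z. Already a fixed point.
Sat(EF (EG r)) = {4, 5, 6}
6 ∈ Sat(EF (EG r)) = {4, 5, 6}, so the formula holds at 6.

Yes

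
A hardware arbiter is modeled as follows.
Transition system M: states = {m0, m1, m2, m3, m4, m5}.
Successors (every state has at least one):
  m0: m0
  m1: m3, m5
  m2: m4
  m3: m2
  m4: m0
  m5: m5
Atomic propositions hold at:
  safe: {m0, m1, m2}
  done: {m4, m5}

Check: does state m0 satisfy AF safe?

Yes

AF safe: least fixpoint, start Z0 = {m0, m1, m2}, add states with every successor in Z. Z1 = {m0, m1, m2, m3, m4}; fixed.
Sat(AF safe) = {m0, m1, m2, m3, m4}
m0 ∈ Sat(AF safe) = {m0, m1, m2, m3, m4}, so the formula holds at m0.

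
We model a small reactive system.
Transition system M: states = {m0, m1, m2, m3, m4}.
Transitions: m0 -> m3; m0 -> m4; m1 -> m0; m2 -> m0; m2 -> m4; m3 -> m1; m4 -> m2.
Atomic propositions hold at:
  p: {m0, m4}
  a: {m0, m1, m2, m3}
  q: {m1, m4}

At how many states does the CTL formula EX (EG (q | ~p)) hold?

3

Sat(~p) = {m1, m2, m3}
Sat(q | ~p) = {m1, m2, m3, m4}
EG (q | ~p): greatest fixpoint, start Z0 = {m1, m2, m3, m4}, keep only states in Sat with some successor in Z. Z1 = {m2, m3, m4}; Z2 = {m2, m4}; fixed.
Sat(EG (q | ~p)) = {m2, m4}
Sat(EX (EG (q | ~p))) = {s : some successor in {m2, m4}} = {m0, m2, m4}
|Sat(EX (EG (q | ~p)))| = |{m0, m2, m4}| = 3.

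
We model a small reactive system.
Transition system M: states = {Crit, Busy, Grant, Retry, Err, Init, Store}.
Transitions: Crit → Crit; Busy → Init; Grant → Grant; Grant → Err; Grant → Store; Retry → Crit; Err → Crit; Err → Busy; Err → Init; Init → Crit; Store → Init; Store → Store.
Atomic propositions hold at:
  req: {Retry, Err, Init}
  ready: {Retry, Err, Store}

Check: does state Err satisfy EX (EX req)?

Yes

Sat(EX req) = {s : some successor in {Retry, Err, Init}} = {Busy, Grant, Err, Store}
Sat(EX (EX req)) = {s : some successor in {Busy, Grant, Err, Store}} = {Grant, Err, Store}
Err ∈ Sat(EX (EX req)) = {Grant, Err, Store}, so the formula holds at Err.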